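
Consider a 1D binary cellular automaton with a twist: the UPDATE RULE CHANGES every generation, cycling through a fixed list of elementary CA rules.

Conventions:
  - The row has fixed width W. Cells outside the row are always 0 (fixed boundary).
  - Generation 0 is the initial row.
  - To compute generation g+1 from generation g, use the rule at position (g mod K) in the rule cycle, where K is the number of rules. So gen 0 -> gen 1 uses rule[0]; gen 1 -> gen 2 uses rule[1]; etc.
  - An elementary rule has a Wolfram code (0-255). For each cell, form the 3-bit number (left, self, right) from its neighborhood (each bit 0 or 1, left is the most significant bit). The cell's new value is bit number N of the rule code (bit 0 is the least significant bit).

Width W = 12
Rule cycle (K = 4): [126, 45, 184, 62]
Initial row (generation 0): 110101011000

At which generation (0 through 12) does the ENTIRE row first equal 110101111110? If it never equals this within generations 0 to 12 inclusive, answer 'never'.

Gen 0: 110101011000
Gen 1 (rule 126): 111111111100
Gen 2 (rule 45): 100000000001
Gen 3 (rule 184): 010000000000
Gen 4 (rule 62): 111000000000
Gen 5 (rule 126): 101100000000
Gen 6 (rule 45): 111001111111
Gen 7 (rule 184): 110101111110
Gen 8 (rule 62): 101111000001
Gen 9 (rule 126): 111001100011
Gen 10 (rule 45): 100001001010
Gen 11 (rule 184): 010000100101
Gen 12 (rule 62): 111001111111

Answer: 7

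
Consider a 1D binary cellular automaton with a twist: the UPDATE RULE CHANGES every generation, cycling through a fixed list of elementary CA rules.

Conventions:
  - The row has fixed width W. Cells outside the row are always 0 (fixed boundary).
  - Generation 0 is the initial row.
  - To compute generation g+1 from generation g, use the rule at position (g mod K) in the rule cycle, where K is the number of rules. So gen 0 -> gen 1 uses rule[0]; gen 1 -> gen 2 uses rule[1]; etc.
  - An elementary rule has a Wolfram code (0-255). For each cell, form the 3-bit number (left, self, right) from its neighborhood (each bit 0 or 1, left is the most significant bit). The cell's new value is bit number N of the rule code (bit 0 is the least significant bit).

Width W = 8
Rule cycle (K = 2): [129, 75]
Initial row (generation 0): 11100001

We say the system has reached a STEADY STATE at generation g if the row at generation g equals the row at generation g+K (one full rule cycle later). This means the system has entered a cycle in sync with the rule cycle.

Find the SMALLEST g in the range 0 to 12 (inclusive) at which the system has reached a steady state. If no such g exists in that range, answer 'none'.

Gen 0: 11100001
Gen 1 (rule 129): 01001100
Gen 2 (rule 75): 10011101
Gen 3 (rule 129): 00001000
Gen 4 (rule 75): 11110011
Gen 5 (rule 129): 01100000
Gen 6 (rule 75): 11101111
Gen 7 (rule 129): 01000110
Gen 8 (rule 75): 10011110
Gen 9 (rule 129): 00001100
Gen 10 (rule 75): 11111101
Gen 11 (rule 129): 01111000
Gen 12 (rule 75): 11001011
Gen 13 (rule 129): 00000000
Gen 14 (rule 75): 11111111

Answer: none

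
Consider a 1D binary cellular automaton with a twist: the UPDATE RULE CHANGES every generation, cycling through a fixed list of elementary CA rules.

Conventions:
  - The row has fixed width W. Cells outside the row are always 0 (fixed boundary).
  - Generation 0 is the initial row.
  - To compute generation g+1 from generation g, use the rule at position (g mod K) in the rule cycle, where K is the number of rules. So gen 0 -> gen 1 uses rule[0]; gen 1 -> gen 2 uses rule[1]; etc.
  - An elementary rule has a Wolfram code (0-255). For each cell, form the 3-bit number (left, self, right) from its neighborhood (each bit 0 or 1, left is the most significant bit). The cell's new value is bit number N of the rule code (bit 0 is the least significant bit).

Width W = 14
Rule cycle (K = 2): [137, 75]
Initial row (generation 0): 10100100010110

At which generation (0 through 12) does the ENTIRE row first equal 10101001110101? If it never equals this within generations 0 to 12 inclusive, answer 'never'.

Gen 0: 10100100010110
Gen 1 (rule 137): 00000001000100
Gen 2 (rule 75): 11111110011001
Gen 3 (rule 137): 11111100010000
Gen 4 (rule 75): 10000101100111
Gen 5 (rule 137): 00110001000110
Gen 6 (rule 75): 11110110011110
Gen 7 (rule 137): 11100100011100
Gen 8 (rule 75): 10101001110101
Gen 9 (rule 137): 00000001100000
Gen 10 (rule 75): 11111111101111
Gen 11 (rule 137): 11111111001110
Gen 12 (rule 75): 10000001011010

Answer: 8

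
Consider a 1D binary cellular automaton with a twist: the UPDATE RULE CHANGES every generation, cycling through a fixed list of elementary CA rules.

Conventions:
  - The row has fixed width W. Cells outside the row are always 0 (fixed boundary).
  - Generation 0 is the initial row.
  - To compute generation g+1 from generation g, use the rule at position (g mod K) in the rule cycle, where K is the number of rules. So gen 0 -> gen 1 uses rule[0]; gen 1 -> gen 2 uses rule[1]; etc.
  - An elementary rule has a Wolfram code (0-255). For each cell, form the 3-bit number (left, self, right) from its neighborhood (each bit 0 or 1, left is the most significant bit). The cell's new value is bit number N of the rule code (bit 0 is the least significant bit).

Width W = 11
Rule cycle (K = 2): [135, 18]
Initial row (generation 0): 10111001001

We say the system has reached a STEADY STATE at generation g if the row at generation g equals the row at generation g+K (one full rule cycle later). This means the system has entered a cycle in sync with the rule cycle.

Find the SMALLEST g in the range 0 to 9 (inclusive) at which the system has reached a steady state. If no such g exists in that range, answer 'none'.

Answer: 6

Derivation:
Gen 0: 10111001001
Gen 1 (rule 135): 10010011011
Gen 2 (rule 18): 01101100000
Gen 3 (rule 135): 10000001111
Gen 4 (rule 18): 01000010000
Gen 5 (rule 135): 11011110111
Gen 6 (rule 18): 00000000000
Gen 7 (rule 135): 11111111111
Gen 8 (rule 18): 00000000000
Gen 9 (rule 135): 11111111111
Gen 10 (rule 18): 00000000000
Gen 11 (rule 135): 11111111111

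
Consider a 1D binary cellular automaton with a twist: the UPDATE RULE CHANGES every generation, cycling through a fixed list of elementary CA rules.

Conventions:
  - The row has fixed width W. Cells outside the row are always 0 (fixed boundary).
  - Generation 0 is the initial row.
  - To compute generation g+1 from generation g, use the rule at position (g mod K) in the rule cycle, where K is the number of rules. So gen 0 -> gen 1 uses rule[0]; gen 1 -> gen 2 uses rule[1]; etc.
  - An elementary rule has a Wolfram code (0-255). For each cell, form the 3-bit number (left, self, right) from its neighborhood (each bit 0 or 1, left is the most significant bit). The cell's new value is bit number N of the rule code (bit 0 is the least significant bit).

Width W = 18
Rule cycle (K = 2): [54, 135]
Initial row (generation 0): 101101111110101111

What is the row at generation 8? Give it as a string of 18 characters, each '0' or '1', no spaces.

Gen 0: 101101111110101111
Gen 1 (rule 54): 110010000001110000
Gen 2 (rule 135): 000110111110100111
Gen 3 (rule 54): 001001000001111000
Gen 4 (rule 135): 111011011110110011
Gen 5 (rule 54): 000100100001001100
Gen 6 (rule 135): 111101101111010001
Gen 7 (rule 54): 000010010000111011
Gen 8 (rule 135): 111110110111010000

Answer: 111110110111010000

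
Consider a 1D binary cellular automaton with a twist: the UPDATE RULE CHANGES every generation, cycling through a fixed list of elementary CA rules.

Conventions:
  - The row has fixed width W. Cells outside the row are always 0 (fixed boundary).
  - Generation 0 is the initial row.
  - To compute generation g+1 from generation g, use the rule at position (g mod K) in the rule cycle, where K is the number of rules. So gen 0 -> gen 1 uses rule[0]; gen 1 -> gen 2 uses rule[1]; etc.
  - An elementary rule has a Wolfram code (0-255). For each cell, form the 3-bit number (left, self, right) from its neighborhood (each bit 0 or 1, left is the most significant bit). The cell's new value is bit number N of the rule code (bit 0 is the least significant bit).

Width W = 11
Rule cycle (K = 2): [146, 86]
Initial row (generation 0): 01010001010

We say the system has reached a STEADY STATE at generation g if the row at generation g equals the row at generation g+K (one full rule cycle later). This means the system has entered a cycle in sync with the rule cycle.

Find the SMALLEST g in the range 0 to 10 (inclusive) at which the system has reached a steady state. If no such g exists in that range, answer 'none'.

Gen 0: 01010001010
Gen 1 (rule 146): 10001010001
Gen 2 (rule 86): 11011011011
Gen 3 (rule 146): 00000000000
Gen 4 (rule 86): 00000000000
Gen 5 (rule 146): 00000000000
Gen 6 (rule 86): 00000000000
Gen 7 (rule 146): 00000000000
Gen 8 (rule 86): 00000000000
Gen 9 (rule 146): 00000000000
Gen 10 (rule 86): 00000000000
Gen 11 (rule 146): 00000000000
Gen 12 (rule 86): 00000000000

Answer: 3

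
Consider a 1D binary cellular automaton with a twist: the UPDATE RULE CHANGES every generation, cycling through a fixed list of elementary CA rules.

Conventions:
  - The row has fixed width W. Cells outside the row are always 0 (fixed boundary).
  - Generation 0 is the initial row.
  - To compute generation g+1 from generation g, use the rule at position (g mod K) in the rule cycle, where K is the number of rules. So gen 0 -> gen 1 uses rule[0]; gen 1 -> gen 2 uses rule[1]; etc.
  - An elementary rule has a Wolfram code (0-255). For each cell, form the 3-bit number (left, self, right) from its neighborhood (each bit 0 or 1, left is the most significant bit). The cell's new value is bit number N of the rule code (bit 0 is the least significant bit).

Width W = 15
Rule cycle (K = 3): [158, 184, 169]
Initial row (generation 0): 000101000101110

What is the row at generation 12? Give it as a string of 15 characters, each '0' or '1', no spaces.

Gen 0: 000101000101110
Gen 1 (rule 158): 001101101101101
Gen 2 (rule 184): 001011011011010
Gen 3 (rule 169): 100110110110100
Gen 4 (rule 158): 111100100100110
Gen 5 (rule 184): 111010010010101
Gen 6 (rule 169): 110100000001010
Gen 7 (rule 158): 100110000011011
Gen 8 (rule 184): 010101000010110
Gen 9 (rule 169): 001010011001100
Gen 10 (rule 158): 011011110111010
Gen 11 (rule 184): 010111101110101
Gen 12 (rule 169): 001111011101010

Answer: 001111011101010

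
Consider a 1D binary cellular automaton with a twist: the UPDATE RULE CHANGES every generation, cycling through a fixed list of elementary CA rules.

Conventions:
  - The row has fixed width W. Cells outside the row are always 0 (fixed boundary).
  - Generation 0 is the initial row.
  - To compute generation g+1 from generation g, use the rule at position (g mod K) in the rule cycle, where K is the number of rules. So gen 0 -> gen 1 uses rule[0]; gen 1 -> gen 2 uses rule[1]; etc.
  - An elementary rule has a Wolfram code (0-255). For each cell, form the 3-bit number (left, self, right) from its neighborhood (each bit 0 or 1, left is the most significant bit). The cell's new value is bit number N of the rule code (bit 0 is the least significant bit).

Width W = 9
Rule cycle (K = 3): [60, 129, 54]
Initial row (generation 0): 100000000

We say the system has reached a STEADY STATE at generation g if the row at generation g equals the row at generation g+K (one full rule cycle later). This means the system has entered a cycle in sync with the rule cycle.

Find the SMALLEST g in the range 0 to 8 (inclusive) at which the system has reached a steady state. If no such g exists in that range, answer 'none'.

Gen 0: 100000000
Gen 1 (rule 60): 110000000
Gen 2 (rule 129): 000111111
Gen 3 (rule 54): 001000000
Gen 4 (rule 60): 001100000
Gen 5 (rule 129): 100001111
Gen 6 (rule 54): 110010000
Gen 7 (rule 60): 101011000
Gen 8 (rule 129): 000000011
Gen 9 (rule 54): 000000100
Gen 10 (rule 60): 000000110
Gen 11 (rule 129): 111110000

Answer: none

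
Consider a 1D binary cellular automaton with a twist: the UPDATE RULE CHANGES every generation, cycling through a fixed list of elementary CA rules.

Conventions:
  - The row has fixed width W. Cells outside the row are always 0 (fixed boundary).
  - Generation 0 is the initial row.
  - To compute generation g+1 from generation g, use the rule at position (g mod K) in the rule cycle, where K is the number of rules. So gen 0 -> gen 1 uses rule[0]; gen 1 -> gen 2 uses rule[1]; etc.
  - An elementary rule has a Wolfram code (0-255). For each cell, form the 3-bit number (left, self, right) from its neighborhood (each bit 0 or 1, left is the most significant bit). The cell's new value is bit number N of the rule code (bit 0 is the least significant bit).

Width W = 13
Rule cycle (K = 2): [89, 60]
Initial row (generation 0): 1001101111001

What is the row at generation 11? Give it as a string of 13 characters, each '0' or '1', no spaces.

Answer: 1001100100001

Derivation:
Gen 0: 1001101111001
Gen 1 (rule 89): 0101101001100
Gen 2 (rule 60): 0111011101010
Gen 3 (rule 89): 0101010100001
Gen 4 (rule 60): 0111111110001
Gen 5 (rule 89): 0100000011100
Gen 6 (rule 60): 0110000010010
Gen 7 (rule 89): 0111111001001
Gen 8 (rule 60): 0100000101101
Gen 9 (rule 89): 0011110001100
Gen 10 (rule 60): 0010001001010
Gen 11 (rule 89): 1001100100001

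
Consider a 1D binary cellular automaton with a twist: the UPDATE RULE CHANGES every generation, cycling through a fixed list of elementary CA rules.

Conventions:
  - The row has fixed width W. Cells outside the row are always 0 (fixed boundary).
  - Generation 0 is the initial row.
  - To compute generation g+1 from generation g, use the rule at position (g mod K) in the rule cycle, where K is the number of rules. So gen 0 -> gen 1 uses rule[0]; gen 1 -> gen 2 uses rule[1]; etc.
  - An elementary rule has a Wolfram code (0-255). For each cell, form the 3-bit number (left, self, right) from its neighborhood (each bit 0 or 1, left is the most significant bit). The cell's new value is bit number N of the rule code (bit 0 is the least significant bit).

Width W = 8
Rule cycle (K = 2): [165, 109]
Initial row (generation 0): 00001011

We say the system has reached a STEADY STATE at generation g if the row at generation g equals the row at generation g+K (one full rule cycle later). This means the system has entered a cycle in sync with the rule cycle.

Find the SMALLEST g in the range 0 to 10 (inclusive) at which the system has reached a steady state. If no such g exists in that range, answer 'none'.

Gen 0: 00001011
Gen 1 (rule 165): 11101100
Gen 2 (rule 109): 10111101
Gen 3 (rule 165): 11011011
Gen 4 (rule 109): 11111111
Gen 5 (rule 165): 01111110
Gen 6 (rule 109): 01000010
Gen 7 (rule 165): 01011010
Gen 8 (rule 109): 01111110
Gen 9 (rule 165): 00111100
Gen 10 (rule 109): 10100101
Gen 11 (rule 165): 11100111
Gen 12 (rule 109): 10100101

Answer: 10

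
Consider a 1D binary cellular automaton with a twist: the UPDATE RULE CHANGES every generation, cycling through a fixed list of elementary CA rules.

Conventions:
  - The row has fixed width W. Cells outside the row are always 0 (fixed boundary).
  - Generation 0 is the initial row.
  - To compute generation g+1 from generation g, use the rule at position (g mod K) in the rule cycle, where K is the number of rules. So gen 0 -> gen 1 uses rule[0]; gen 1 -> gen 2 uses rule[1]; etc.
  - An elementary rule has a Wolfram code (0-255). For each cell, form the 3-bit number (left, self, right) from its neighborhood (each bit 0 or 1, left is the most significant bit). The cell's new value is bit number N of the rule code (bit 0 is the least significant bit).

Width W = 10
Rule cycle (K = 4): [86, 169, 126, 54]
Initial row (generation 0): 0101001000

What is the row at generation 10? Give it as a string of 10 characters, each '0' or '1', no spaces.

Answer: 1111111111

Derivation:
Gen 0: 0101001000
Gen 1 (rule 86): 1101111100
Gen 2 (rule 169): 1011111001
Gen 3 (rule 126): 1110001111
Gen 4 (rule 54): 0001010000
Gen 5 (rule 86): 0011011000
Gen 6 (rule 169): 1010110011
Gen 7 (rule 126): 1111111111
Gen 8 (rule 54): 0000000000
Gen 9 (rule 86): 0000000000
Gen 10 (rule 169): 1111111111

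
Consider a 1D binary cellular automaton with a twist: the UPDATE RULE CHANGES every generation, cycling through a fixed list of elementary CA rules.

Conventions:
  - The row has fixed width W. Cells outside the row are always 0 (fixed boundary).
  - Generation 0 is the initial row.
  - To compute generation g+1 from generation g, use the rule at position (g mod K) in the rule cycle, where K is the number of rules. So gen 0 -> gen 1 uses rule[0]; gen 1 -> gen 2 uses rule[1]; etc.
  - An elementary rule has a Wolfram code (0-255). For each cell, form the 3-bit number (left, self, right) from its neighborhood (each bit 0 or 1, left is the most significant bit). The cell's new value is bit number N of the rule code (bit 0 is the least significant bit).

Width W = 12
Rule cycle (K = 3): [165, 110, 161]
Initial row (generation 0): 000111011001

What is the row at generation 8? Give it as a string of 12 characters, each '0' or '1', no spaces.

Gen 0: 000111011001
Gen 1 (rule 165): 110010100001
Gen 2 (rule 110): 110111100011
Gen 3 (rule 161): 001011001000
Gen 4 (rule 165): 101100001011
Gen 5 (rule 110): 111100011111
Gen 6 (rule 161): 011001001110
Gen 7 (rule 165): 000001000100
Gen 8 (rule 110): 000011001100

Answer: 000011001100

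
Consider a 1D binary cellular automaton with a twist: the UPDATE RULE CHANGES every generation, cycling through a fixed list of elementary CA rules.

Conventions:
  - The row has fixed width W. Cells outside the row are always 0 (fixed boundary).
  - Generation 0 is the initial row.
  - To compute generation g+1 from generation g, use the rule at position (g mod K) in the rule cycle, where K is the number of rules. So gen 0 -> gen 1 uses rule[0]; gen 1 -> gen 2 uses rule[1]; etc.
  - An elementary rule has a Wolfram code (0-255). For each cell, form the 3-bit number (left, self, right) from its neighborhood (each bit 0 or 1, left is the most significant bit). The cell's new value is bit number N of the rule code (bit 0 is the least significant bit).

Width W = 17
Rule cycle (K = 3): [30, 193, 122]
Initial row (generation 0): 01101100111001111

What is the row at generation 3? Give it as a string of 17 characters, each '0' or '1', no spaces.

Gen 0: 01101100111001111
Gen 1 (rule 30): 11001011100111000
Gen 2 (rule 193): 01000001100011011
Gen 3 (rule 122): 10100011110111111

Answer: 10100011110111111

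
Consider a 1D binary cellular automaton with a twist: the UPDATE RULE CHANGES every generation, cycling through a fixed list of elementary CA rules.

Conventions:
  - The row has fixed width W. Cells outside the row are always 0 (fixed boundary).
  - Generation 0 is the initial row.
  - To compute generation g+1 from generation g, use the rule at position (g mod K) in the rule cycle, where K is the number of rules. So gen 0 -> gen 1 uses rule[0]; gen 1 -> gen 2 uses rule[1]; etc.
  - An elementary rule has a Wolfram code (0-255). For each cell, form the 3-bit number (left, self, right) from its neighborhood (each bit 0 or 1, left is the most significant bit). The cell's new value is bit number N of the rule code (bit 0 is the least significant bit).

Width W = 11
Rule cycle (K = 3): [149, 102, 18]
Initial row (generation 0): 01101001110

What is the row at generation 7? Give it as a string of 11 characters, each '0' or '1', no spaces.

Answer: 10111111011

Derivation:
Gen 0: 01101001110
Gen 1 (rule 149): 00001100101
Gen 2 (rule 102): 00010101111
Gen 3 (rule 18): 00100000000
Gen 4 (rule 149): 10111111111
Gen 5 (rule 102): 11000000001
Gen 6 (rule 18): 00100000010
Gen 7 (rule 149): 10111111011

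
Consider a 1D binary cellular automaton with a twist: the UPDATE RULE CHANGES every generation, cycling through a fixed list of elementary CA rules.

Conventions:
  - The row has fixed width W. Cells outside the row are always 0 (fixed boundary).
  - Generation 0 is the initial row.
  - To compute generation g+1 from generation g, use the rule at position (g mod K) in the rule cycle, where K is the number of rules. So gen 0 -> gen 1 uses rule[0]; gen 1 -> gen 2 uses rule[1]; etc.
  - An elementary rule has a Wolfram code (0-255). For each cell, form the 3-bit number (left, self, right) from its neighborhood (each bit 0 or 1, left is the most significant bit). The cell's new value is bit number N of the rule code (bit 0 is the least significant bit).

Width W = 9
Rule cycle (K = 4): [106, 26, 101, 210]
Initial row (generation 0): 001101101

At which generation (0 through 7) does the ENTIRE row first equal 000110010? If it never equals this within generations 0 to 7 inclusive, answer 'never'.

Answer: never

Derivation:
Gen 0: 001101101
Gen 1 (rule 106): 011111110
Gen 2 (rule 26): 110000001
Gen 3 (rule 101): 010111101
Gen 4 (rule 210): 100011100
Gen 5 (rule 106): 000110100
Gen 6 (rule 26): 001100010
Gen 7 (rule 101): 100101010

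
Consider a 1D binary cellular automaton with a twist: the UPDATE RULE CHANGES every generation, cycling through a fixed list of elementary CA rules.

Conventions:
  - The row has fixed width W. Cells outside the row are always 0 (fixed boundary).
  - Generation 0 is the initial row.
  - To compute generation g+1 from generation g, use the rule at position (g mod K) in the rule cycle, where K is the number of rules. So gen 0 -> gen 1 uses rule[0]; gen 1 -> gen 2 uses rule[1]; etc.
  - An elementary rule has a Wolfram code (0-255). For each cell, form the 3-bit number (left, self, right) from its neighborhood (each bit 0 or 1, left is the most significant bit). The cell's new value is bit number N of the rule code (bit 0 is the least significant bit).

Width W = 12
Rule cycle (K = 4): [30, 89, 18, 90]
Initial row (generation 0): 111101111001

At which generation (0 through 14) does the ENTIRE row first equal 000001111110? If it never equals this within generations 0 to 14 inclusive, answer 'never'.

Answer: never

Derivation:
Gen 0: 111101111001
Gen 1 (rule 30): 100001000111
Gen 2 (rule 89): 011100110101
Gen 3 (rule 18): 100011000000
Gen 4 (rule 90): 010111100000
Gen 5 (rule 30): 110100010000
Gen 6 (rule 89): 110011001111
Gen 7 (rule 18): 001100110000
Gen 8 (rule 90): 011111111000
Gen 9 (rule 30): 110000000100
Gen 10 (rule 89): 111111110011
Gen 11 (rule 18): 000000001100
Gen 12 (rule 90): 000000011110
Gen 13 (rule 30): 000000110001
Gen 14 (rule 89): 111110111100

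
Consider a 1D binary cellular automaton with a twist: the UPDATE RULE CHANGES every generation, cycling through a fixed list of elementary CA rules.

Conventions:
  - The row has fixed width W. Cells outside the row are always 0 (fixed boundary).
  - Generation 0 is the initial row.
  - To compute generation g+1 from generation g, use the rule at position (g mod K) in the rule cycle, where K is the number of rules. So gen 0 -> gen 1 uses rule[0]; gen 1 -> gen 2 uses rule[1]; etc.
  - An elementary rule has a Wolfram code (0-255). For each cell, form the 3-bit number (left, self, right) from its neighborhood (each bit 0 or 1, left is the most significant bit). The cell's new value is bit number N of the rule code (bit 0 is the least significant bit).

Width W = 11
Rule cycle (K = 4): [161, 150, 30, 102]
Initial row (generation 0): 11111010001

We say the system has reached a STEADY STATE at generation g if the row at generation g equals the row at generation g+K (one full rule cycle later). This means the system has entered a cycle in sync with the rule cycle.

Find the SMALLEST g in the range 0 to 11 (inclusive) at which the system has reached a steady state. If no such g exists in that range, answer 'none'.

Gen 0: 11111010001
Gen 1 (rule 161): 01110100100
Gen 2 (rule 150): 10100111110
Gen 3 (rule 30): 10111100001
Gen 4 (rule 102): 11000100011
Gen 5 (rule 161): 00010001000
Gen 6 (rule 150): 00111011100
Gen 7 (rule 30): 01100010010
Gen 8 (rule 102): 10100110110
Gen 9 (rule 161): 01000001000
Gen 10 (rule 150): 11100011100
Gen 11 (rule 30): 10010110010
Gen 12 (rule 102): 10111010110
Gen 13 (rule 161): 01010101000
Gen 14 (rule 150): 11010101100
Gen 15 (rule 30): 10010101010

Answer: none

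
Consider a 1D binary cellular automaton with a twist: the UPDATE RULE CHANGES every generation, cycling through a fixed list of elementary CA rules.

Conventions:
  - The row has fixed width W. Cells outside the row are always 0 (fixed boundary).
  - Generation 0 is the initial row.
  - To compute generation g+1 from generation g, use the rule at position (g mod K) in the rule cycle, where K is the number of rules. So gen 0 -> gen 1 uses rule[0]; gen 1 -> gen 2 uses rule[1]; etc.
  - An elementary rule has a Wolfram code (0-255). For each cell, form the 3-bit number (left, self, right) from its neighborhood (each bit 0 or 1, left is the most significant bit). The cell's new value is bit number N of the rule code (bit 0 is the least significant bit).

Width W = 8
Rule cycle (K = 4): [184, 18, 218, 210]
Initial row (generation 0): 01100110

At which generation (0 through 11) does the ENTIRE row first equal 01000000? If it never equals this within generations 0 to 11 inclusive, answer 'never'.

Answer: 3

Derivation:
Gen 0: 01100110
Gen 1 (rule 184): 01010101
Gen 2 (rule 18): 10000000
Gen 3 (rule 218): 01000000
Gen 4 (rule 210): 10100000
Gen 5 (rule 184): 01010000
Gen 6 (rule 18): 10001000
Gen 7 (rule 218): 01010100
Gen 8 (rule 210): 10000010
Gen 9 (rule 184): 01000001
Gen 10 (rule 18): 10100010
Gen 11 (rule 218): 00010101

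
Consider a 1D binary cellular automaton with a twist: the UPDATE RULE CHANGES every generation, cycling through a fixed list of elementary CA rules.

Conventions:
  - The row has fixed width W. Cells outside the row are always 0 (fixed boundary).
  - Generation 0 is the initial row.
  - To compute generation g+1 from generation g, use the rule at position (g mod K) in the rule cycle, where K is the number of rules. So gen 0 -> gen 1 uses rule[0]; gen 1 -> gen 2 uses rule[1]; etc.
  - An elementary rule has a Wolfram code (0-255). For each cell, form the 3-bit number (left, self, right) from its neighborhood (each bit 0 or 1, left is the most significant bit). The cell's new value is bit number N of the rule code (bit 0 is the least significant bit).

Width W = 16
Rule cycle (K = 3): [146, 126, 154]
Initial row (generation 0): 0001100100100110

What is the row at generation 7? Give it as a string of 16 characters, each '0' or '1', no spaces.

Gen 0: 0001100100100110
Gen 1 (rule 146): 0010011011011001
Gen 2 (rule 126): 0111111111111111
Gen 3 (rule 154): 1111111111111110
Gen 4 (rule 146): 0111111111111101
Gen 5 (rule 126): 1100000000000111
Gen 6 (rule 154): 1010000000001110
Gen 7 (rule 146): 0001000000010101

Answer: 0001000000010101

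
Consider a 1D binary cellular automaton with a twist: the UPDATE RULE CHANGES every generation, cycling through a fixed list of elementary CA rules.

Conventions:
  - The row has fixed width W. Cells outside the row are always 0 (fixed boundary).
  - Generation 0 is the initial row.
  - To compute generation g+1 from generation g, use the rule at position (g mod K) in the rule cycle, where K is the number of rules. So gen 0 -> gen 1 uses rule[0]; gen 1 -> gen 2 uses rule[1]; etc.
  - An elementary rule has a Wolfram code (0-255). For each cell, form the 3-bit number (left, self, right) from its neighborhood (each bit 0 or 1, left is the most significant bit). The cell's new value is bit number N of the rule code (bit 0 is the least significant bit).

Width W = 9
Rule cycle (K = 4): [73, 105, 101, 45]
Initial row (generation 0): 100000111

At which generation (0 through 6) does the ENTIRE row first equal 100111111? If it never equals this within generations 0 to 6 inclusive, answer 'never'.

Answer: 6

Derivation:
Gen 0: 100000111
Gen 1 (rule 73): 001110101
Gen 2 (rule 105): 101011010
Gen 3 (rule 101): 111101110
Gen 4 (rule 45): 100011000
Gen 5 (rule 73): 001011011
Gen 6 (rule 105): 100111111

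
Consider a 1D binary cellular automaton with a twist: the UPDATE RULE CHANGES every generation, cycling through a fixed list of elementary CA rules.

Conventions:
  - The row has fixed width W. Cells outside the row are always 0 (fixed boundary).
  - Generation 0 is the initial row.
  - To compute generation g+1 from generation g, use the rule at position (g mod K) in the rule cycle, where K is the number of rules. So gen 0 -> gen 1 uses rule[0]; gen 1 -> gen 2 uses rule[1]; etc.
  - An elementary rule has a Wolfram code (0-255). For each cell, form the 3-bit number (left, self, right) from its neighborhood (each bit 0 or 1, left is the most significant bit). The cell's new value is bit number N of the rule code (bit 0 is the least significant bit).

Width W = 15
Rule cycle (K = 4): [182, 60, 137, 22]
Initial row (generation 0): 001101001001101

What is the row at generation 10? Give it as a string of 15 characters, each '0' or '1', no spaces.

Answer: 100110111000110

Derivation:
Gen 0: 001101001001101
Gen 1 (rule 182): 010011111110011
Gen 2 (rule 60): 011010000001010
Gen 3 (rule 137): 010000111100000
Gen 4 (rule 22): 111001000010000
Gen 5 (rule 182): 010111100111000
Gen 6 (rule 60): 011100010100100
Gen 7 (rule 137): 011001000000001
Gen 8 (rule 22): 100111100000011
Gen 9 (rule 182): 111011010000100
Gen 10 (rule 60): 100110111000110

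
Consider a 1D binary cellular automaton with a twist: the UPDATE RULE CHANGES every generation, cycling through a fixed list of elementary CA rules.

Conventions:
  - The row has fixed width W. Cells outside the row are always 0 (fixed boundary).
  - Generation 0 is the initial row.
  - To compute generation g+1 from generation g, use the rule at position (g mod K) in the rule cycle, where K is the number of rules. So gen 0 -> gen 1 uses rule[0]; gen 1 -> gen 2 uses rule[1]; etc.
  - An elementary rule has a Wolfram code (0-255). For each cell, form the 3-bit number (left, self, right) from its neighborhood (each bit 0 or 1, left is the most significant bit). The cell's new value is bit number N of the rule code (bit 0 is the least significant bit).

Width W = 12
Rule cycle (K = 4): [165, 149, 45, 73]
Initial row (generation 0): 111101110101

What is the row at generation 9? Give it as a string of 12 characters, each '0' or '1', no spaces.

Gen 0: 111101110101
Gen 1 (rule 165): 011010101111
Gen 2 (rule 149): 000010100110
Gen 3 (rule 45): 111011100100
Gen 4 (rule 73): 101010100001
Gen 5 (rule 165): 111111101101
Gen 6 (rule 149): 011111000001
Gen 7 (rule 45): 010000011101
Gen 8 (rule 73): 000111010100
Gen 9 (rule 165): 110010111101

Answer: 110010111101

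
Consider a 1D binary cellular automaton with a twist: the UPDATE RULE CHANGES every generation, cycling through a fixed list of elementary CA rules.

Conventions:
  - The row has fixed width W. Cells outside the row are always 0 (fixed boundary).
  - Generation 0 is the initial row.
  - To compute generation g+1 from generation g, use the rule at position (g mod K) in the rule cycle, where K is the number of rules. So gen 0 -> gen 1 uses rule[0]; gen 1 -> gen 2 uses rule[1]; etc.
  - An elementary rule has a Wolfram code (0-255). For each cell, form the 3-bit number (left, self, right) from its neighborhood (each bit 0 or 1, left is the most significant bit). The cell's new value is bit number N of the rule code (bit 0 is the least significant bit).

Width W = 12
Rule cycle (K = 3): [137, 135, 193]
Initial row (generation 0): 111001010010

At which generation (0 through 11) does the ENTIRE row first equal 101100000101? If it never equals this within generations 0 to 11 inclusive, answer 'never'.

Gen 0: 111001010010
Gen 1 (rule 137): 110000000000
Gen 2 (rule 135): 000111111111
Gen 3 (rule 193): 110011111111
Gen 4 (rule 137): 100011111110
Gen 5 (rule 135): 101101111100
Gen 6 (rule 193): 000100111101
Gen 7 (rule 137): 110000111000
Gen 8 (rule 135): 000111010011
Gen 9 (rule 193): 110011000001
Gen 10 (rule 137): 100010011100
Gen 11 (rule 135): 101110101001

Answer: never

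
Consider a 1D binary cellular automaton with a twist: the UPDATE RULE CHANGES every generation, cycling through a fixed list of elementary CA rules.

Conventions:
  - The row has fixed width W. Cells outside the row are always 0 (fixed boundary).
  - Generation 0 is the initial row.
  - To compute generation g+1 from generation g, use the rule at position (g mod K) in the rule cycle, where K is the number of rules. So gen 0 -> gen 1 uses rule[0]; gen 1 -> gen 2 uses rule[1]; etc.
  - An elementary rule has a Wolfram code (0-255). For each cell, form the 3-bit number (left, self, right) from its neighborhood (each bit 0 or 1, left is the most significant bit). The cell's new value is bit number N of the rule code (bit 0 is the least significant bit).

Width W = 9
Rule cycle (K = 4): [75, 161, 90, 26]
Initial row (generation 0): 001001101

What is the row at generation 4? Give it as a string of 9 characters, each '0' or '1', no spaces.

Answer: 000100101

Derivation:
Gen 0: 001001101
Gen 1 (rule 75): 110011100
Gen 2 (rule 161): 000001001
Gen 3 (rule 90): 000010110
Gen 4 (rule 26): 000100101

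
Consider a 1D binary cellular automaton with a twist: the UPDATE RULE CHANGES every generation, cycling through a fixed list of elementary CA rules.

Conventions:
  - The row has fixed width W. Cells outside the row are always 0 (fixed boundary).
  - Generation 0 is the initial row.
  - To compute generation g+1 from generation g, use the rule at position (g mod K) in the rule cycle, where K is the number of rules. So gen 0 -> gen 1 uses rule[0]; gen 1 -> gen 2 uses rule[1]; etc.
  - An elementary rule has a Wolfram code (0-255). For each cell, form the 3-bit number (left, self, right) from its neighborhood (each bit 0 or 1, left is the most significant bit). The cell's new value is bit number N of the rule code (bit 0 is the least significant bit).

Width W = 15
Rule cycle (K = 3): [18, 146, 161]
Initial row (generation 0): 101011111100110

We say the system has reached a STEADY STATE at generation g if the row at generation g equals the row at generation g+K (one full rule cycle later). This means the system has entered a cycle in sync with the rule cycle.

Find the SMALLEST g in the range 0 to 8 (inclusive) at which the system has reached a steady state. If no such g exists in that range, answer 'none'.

Answer: none

Derivation:
Gen 0: 101011111100110
Gen 1 (rule 18): 000000000011001
Gen 2 (rule 146): 000000000100110
Gen 3 (rule 161): 111111110000000
Gen 4 (rule 18): 000000001000000
Gen 5 (rule 146): 000000010100000
Gen 6 (rule 161): 111111001001111
Gen 7 (rule 18): 000000110110000
Gen 8 (rule 146): 000001000001000
Gen 9 (rule 161): 111100011100011
Gen 10 (rule 18): 000010100010100
Gen 11 (rule 146): 000100010100010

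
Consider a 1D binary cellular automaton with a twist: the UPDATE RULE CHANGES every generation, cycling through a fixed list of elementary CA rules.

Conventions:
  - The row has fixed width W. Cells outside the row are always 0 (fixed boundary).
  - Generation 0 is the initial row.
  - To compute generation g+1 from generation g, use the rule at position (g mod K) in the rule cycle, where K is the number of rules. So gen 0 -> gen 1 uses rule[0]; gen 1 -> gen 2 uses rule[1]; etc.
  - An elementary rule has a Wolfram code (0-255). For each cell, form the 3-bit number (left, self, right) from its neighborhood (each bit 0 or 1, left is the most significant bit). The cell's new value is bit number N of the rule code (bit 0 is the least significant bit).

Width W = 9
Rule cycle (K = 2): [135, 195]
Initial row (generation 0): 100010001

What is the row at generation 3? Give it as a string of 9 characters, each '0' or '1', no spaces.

Answer: 111000100

Derivation:
Gen 0: 100010001
Gen 1 (rule 135): 101110111
Gen 2 (rule 195): 000110011
Gen 3 (rule 135): 111000100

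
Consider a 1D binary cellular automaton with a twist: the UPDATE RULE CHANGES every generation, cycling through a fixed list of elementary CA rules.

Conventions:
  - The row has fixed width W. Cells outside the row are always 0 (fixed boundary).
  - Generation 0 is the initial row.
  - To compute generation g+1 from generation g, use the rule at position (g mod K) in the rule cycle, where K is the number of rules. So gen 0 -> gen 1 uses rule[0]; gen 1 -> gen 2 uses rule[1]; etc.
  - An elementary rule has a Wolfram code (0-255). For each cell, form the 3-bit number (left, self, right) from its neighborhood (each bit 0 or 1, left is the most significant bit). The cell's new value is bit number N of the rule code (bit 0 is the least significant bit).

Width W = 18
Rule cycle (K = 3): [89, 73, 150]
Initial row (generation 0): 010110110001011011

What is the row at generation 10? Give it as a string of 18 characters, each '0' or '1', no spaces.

Gen 0: 010110110001011011
Gen 1 (rule 89): 000110111100011011
Gen 2 (rule 73): 110110100101011011
Gen 3 (rule 150): 000000111101000000
Gen 4 (rule 89): 111110100100111111
Gen 5 (rule 73): 100010000000100001
Gen 6 (rule 150): 110111000001110011
Gen 7 (rule 89): 110101111101011011
Gen 8 (rule 73): 110001000100011011
Gen 9 (rule 150): 001011101110100000
Gen 10 (rule 89): 100010101010011111

Answer: 100010101010011111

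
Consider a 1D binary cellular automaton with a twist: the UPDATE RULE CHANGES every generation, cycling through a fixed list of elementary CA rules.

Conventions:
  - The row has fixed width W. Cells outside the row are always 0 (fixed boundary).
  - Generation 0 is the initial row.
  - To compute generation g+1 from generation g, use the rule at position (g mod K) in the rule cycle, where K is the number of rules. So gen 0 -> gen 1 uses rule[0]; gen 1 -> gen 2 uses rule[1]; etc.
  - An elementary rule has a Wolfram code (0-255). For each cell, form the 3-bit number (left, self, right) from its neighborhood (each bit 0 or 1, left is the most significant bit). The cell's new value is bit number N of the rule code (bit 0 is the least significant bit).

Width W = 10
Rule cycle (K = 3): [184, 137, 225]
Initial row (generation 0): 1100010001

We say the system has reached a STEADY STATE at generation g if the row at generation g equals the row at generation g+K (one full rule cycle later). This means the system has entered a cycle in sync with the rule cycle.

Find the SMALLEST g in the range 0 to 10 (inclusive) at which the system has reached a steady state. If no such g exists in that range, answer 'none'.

Gen 0: 1100010001
Gen 1 (rule 184): 1010001000
Gen 2 (rule 137): 0000100011
Gen 3 (rule 225): 1110001001
Gen 4 (rule 184): 1101000100
Gen 5 (rule 137): 1000010001
Gen 6 (rule 225): 0011000100
Gen 7 (rule 184): 0010100010
Gen 8 (rule 137): 1000001000
Gen 9 (rule 225): 0011100011
Gen 10 (rule 184): 0011010010
Gen 11 (rule 137): 1010000000
Gen 12 (rule 225): 0100111111
Gen 13 (rule 184): 0010111110

Answer: none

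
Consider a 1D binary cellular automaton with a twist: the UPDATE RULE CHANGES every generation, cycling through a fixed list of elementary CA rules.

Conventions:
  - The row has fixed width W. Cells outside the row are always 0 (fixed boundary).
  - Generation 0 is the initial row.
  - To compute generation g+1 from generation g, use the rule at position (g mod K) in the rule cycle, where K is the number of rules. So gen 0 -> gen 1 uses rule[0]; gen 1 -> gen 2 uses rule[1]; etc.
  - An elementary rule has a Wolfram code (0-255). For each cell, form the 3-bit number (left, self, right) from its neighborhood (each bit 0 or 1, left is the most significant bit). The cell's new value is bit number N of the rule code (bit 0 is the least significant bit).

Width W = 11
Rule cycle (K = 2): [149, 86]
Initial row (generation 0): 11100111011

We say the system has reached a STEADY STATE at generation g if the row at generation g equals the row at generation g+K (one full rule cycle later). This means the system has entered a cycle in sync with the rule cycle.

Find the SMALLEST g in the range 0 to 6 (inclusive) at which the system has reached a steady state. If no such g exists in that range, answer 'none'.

Gen 0: 11100111011
Gen 1 (rule 149): 01010010000
Gen 2 (rule 86): 11011111000
Gen 3 (rule 149): 00001110111
Gen 4 (rule 86): 00010010001
Gen 5 (rule 149): 11011011101
Gen 6 (rule 86): 01001000101
Gen 7 (rule 149): 01101110101
Gen 8 (rule 86): 10100010101

Answer: none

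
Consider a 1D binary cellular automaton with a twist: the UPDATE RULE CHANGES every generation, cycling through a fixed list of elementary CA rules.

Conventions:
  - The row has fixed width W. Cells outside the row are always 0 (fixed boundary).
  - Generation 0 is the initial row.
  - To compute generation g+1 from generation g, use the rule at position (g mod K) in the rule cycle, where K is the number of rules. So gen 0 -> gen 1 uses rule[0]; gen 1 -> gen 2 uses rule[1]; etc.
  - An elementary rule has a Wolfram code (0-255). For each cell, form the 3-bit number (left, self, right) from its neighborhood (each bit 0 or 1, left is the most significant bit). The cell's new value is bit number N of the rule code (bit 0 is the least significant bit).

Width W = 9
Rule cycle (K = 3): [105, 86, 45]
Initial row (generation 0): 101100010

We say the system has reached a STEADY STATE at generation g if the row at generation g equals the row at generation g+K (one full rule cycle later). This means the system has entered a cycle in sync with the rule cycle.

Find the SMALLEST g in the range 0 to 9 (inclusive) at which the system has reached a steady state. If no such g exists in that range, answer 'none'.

Gen 0: 101100010
Gen 1 (rule 105): 011101000
Gen 2 (rule 86): 100101100
Gen 3 (rule 45): 100111001
Gen 4 (rule 105): 000101000
Gen 5 (rule 86): 001101100
Gen 6 (rule 45): 101011001
Gen 7 (rule 105): 010111000
Gen 8 (rule 86): 110001100
Gen 9 (rule 45): 100101001
Gen 10 (rule 105): 000010000
Gen 11 (rule 86): 000111000
Gen 12 (rule 45): 110100011

Answer: none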